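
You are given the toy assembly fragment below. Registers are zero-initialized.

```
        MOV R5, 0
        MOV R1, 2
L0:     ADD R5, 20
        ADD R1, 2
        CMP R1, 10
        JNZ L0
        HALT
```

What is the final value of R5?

after MOV R5, 0: R5=0
after MOV R1, 2: R1=2
after ADD R5, 20: R5=0+20=20
after ADD R1, 2: R1=2+2=4
CMP R1, 10  (cmp 4,10)
JNZ L0: taken
after ADD R5, 20: R5=20+20=40
after ADD R1, 2: R1=4+2=6
CMP R1, 10  (cmp 6,10)
JNZ L0: taken
after ADD R5, 20: R5=40+20=60
after ADD R1, 2: R1=6+2=8
CMP R1, 10  (cmp 8,10)
JNZ L0: taken
after ADD R5, 20: R5=60+20=80
after ADD R1, 2: R1=8+2=10
CMP R1, 10  (cmp 10,10)
JNZ L0: not taken
halt.

80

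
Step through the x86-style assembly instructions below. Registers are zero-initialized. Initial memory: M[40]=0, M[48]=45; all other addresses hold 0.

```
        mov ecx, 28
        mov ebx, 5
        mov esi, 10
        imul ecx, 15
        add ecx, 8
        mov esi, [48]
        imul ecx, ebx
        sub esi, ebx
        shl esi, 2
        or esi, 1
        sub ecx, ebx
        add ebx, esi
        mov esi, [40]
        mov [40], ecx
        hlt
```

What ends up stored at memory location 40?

2135

mov ecx, 28 → ecx=28
mov ebx, 5 → ebx=5
mov esi, 10 → esi=10
imul ecx, 15 → ecx=28*15=420
add ecx, 8 → ecx=420+8=428
mov esi, [48] → esi=M[48]=45
imul ecx, ebx → ecx=428*5=2140
sub esi, ebx → esi=45-5=40
shl esi, 2 → esi=40<<2=160
or esi, 1 → esi=160|1=161
sub ecx, ebx → ecx=2140-5=2135
add ebx, esi → ebx=5+161=166
mov esi, [40] → esi=M[40]=0
mov [40], ecx → M[40]=2135
halt.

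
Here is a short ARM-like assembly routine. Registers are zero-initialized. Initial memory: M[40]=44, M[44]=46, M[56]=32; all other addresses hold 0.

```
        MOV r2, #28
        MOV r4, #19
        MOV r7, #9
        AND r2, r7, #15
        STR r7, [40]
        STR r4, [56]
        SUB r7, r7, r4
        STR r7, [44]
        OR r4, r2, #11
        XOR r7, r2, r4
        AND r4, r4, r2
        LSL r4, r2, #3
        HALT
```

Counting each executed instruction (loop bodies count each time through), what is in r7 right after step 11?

2

r2=28
r4=19
r7=9
r2=9&15=9
STR r7, [40] → M[40]=9
STR r4, [56] → M[56]=19
r7=9-19=-10
STR r7, [44] → M[44]=-10
r4=9|11=11
r7=9^11=2
r4=11&9=9
After step 11: r7 = 2.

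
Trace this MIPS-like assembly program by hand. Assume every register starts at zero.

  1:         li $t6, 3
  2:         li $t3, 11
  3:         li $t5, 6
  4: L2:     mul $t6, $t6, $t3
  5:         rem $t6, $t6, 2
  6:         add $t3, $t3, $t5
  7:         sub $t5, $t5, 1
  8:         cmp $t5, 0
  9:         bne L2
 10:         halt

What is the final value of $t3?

li $t6, 3 → $t6=3
li $t3, 11 → $t3=11
li $t5, 6 → $t5=6
mul $t6, $t6, $t3 → $t6=3*11=33
rem $t6, $t6, 2 → $t6=33%2=1
add $t3, $t3, $t5 → $t3=11+6=17
sub $t5, $t5, 1 → $t5=6-1=5
cmp $t5, 0  (cmp 5,0)
bne L2: taken
mul $t6, $t6, $t3 → $t6=1*17=17
rem $t6, $t6, 2 → $t6=17%2=1
add $t3, $t3, $t5 → $t3=17+5=22
sub $t5, $t5, 1 → $t5=5-1=4
cmp $t5, 0  (cmp 4,0)
bne L2: taken
mul $t6, $t6, $t3 → $t6=1*22=22
rem $t6, $t6, 2 → $t6=22%2=0
add $t3, $t3, $t5 → $t3=22+4=26
sub $t5, $t5, 1 → $t5=4-1=3
cmp $t5, 0  (cmp 3,0)
bne L2: taken
mul $t6, $t6, $t3 → $t6=0*26=0
rem $t6, $t6, 2 → $t6=0%2=0
add $t3, $t3, $t5 → $t3=26+3=29
sub $t5, $t5, 1 → $t5=3-1=2
cmp $t5, 0  (cmp 2,0)
bne L2: taken
mul $t6, $t6, $t3 → $t6=0*29=0
rem $t6, $t6, 2 → $t6=0%2=0
add $t3, $t3, $t5 → $t3=29+2=31
sub $t5, $t5, 1 → $t5=2-1=1
cmp $t5, 0  (cmp 1,0)
bne L2: taken
mul $t6, $t6, $t3 → $t6=0*31=0
rem $t6, $t6, 2 → $t6=0%2=0
add $t3, $t3, $t5 → $t3=31+1=32
sub $t5, $t5, 1 → $t5=1-1=0
cmp $t5, 0  (cmp 0,0)
bne L2: not taken
halt.

32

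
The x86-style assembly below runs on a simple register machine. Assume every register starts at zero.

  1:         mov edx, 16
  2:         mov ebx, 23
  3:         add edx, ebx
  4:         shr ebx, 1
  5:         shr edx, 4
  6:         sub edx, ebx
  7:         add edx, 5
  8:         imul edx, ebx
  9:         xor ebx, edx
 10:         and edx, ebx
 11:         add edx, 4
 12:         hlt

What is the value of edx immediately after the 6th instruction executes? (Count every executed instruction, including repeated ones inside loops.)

-9

edx=16
ebx=23
edx=16+23=39
ebx=23>>1=11
edx=39>>4=2
edx=2-11=-9
After step 6: edx = -9.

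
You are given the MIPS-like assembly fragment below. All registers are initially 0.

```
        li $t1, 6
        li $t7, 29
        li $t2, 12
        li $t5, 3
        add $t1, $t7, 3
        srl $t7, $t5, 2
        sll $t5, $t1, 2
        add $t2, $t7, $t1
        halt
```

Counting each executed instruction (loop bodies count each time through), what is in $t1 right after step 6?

32

$t1=6
$t7=29
$t2=12
$t5=3
$t1=29+3=32
$t7=3>>2=0
After step 6: $t1 = 32.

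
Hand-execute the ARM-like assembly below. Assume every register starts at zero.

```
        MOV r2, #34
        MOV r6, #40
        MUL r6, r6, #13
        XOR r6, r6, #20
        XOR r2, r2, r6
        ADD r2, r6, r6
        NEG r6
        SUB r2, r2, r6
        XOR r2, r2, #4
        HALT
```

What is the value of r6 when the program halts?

-540

after MOV r2, #34: r2=34
after MOV r6, #40: r6=40
after MUL r6, r6, #13: r6=40*13=520
after XOR r6, r6, #20: r6=520^20=540
after XOR r2, r2, r6: r2=34^540=574
after ADD r2, r6, r6: r2=540+540=1080
after NEG r6: r6=-(540)=-540
after SUB r2, r2, r6: r2=1080-(-540)=1620
after XOR r2, r2, #4: r2=1620^4=1616
halt.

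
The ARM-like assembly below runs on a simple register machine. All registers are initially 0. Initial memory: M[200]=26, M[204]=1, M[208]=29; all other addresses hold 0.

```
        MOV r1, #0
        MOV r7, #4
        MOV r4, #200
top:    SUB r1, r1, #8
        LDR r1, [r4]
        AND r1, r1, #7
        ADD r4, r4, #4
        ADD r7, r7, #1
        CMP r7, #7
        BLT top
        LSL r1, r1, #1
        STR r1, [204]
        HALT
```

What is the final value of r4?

MOV r1, #0 → r1=0
MOV r7, #4 → r7=4
MOV r4, #200 → r4=200
SUB r1, r1, #8 → r1=0-8=-8
LDR r1, [r4] → r1=M[200]=26
AND r1, r1, #7 → r1=26&7=2
ADD r4, r4, #4 → r4=200+4=204
ADD r7, r7, #1 → r7=4+1=5
CMP r7, #7  (cmp 5,7)
BLT top: taken
SUB r1, r1, #8 → r1=2-8=-6
LDR r1, [r4] → r1=M[204]=1
AND r1, r1, #7 → r1=1&7=1
ADD r4, r4, #4 → r4=204+4=208
ADD r7, r7, #1 → r7=5+1=6
CMP r7, #7  (cmp 6,7)
BLT top: taken
SUB r1, r1, #8 → r1=1-8=-7
LDR r1, [r4] → r1=M[208]=29
AND r1, r1, #7 → r1=29&7=5
ADD r4, r4, #4 → r4=208+4=212
ADD r7, r7, #1 → r7=6+1=7
CMP r7, #7  (cmp 7,7)
BLT top: not taken
LSL r1, r1, #1 → r1=5<<1=10
STR r1, [204] → M[204]=10
halt.

212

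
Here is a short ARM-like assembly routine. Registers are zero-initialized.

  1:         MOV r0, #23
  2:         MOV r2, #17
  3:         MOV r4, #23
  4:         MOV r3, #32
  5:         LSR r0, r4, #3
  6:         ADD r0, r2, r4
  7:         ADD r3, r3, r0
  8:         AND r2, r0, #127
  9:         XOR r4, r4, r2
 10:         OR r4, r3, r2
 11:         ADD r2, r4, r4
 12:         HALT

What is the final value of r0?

r0=23
r2=17
r4=23
r3=32
r0=23>>3=2
r0=17+23=40
r3=32+40=72
r2=40&127=40
r4=23^40=63
r4=72|40=104
r2=104+104=208
halt.

40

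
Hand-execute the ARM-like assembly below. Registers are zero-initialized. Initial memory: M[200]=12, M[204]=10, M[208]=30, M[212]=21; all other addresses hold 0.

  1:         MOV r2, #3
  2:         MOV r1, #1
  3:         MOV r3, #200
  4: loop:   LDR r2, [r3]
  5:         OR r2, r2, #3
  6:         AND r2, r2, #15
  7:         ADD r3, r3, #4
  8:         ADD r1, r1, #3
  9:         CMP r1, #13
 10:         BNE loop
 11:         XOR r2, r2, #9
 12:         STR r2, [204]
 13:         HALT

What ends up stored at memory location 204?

14

r2=3
r1=1
r3=200
r2=M[200]=12
r2=12|3=15
r2=15&15=15
r3=200+4=204
r1=1+3=4
CMP r1, #13  (cmp 4,13)
BNE loop: taken
r2=M[204]=10
r2=10|3=11
r2=11&15=11
r3=204+4=208
r1=4+3=7
CMP r1, #13  (cmp 7,13)
BNE loop: taken
r2=M[208]=30
r2=30|3=31
r2=31&15=15
r3=208+4=212
r1=7+3=10
CMP r1, #13  (cmp 10,13)
BNE loop: taken
r2=M[212]=21
r2=21|3=23
r2=23&15=7
r3=212+4=216
r1=10+3=13
CMP r1, #13  (cmp 13,13)
BNE loop: not taken
r2=7^9=14
STR r2, [204] → M[204]=14
halt.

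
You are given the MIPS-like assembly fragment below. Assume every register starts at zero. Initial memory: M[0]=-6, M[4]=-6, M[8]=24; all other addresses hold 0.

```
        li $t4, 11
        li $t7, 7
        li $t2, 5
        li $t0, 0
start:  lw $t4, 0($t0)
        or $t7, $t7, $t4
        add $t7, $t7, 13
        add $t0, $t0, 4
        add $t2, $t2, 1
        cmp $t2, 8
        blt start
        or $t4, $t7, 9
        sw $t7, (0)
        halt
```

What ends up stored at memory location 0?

40

li $t4, 11 → $t4=11
li $t7, 7 → $t7=7
li $t2, 5 → $t2=5
li $t0, 0 → $t0=0
lw $t4, 0($t0) → $t4=M[0]=-6
or $t7, $t7, $t4 → $t7=7|(-6)=-1
add $t7, $t7, 13 → $t7=(-1)+13=12
add $t0, $t0, 4 → $t0=0+4=4
add $t2, $t2, 1 → $t2=5+1=6
cmp $t2, 8  (cmp 6,8)
blt start: taken
lw $t4, 0($t0) → $t4=M[4]=-6
or $t7, $t7, $t4 → $t7=12|(-6)=-2
add $t7, $t7, 13 → $t7=(-2)+13=11
add $t0, $t0, 4 → $t0=4+4=8
add $t2, $t2, 1 → $t2=6+1=7
cmp $t2, 8  (cmp 7,8)
blt start: taken
lw $t4, 0($t0) → $t4=M[8]=24
or $t7, $t7, $t4 → $t7=11|24=27
add $t7, $t7, 13 → $t7=27+13=40
add $t0, $t0, 4 → $t0=8+4=12
add $t2, $t2, 1 → $t2=7+1=8
cmp $t2, 8  (cmp 8,8)
blt start: not taken
or $t4, $t7, 9 → $t4=40|9=41
sw $t7, (0) → M[0]=40
halt.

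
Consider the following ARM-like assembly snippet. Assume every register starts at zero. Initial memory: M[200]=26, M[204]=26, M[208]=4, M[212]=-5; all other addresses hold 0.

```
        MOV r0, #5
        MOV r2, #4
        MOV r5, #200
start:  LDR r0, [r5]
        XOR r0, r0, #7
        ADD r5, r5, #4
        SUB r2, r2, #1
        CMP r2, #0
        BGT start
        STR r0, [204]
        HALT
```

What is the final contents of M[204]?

-4

MOV r0, #5 → r0=5
MOV r2, #4 → r2=4
MOV r5, #200 → r5=200
LDR r0, [r5] → r0=M[200]=26
XOR r0, r0, #7 → r0=26^7=29
ADD r5, r5, #4 → r5=200+4=204
SUB r2, r2, #1 → r2=4-1=3
CMP r2, #0  (cmp 3,0)
BGT start: taken
LDR r0, [r5] → r0=M[204]=26
XOR r0, r0, #7 → r0=26^7=29
ADD r5, r5, #4 → r5=204+4=208
SUB r2, r2, #1 → r2=3-1=2
CMP r2, #0  (cmp 2,0)
BGT start: taken
LDR r0, [r5] → r0=M[208]=4
XOR r0, r0, #7 → r0=4^7=3
ADD r5, r5, #4 → r5=208+4=212
SUB r2, r2, #1 → r2=2-1=1
CMP r2, #0  (cmp 1,0)
BGT start: taken
LDR r0, [r5] → r0=M[212]=-5
XOR r0, r0, #7 → r0=(-5)^7=-4
ADD r5, r5, #4 → r5=212+4=216
SUB r2, r2, #1 → r2=1-1=0
CMP r2, #0  (cmp 0,0)
BGT start: not taken
STR r0, [204] → M[204]=-4
halt.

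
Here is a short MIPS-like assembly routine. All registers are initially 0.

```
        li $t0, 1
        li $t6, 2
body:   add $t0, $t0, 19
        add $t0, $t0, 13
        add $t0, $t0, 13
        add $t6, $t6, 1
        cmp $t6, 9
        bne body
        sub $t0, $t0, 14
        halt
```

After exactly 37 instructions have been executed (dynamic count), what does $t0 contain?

$t0=1
$t6=2
$t0=1+19=20
$t0=20+13=33
$t0=33+13=46
$t6=2+1=3
cmp $t6, 9  (cmp 3,9)
bne body: taken
$t0=46+19=65
$t0=65+13=78
$t0=78+13=91
$t6=3+1=4
cmp $t6, 9  (cmp 4,9)
bne body: taken
$t0=91+19=110
$t0=110+13=123
$t0=123+13=136
$t6=4+1=5
cmp $t6, 9  (cmp 5,9)
bne body: taken
$t0=136+19=155
$t0=155+13=168
$t0=168+13=181
$t6=5+1=6
cmp $t6, 9  (cmp 6,9)
bne body: taken
$t0=181+19=200
$t0=200+13=213
$t0=213+13=226
$t6=6+1=7
cmp $t6, 9  (cmp 7,9)
bne body: taken
$t0=226+19=245
$t0=245+13=258
$t0=258+13=271
$t6=7+1=8
cmp $t6, 9  (cmp 8,9)
After step 37: $t0 = 271.

271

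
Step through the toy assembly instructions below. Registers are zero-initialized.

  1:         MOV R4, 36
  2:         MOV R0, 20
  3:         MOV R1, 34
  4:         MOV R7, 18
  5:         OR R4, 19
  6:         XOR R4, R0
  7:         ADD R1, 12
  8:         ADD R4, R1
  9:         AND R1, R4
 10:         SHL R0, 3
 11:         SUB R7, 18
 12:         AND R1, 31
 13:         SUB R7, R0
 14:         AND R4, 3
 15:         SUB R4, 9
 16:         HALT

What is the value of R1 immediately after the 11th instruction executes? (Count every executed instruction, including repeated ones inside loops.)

0

MOV R4, 36 → R4=36
MOV R0, 20 → R0=20
MOV R1, 34 → R1=34
MOV R7, 18 → R7=18
OR R4, 19 → R4=36|19=55
XOR R4, R0 → R4=55^20=35
ADD R1, 12 → R1=34+12=46
ADD R4, R1 → R4=35+46=81
AND R1, R4 → R1=46&81=0
SHL R0, 3 → R0=20<<3=160
SUB R7, 18 → R7=18-18=0
After step 11: R1 = 0.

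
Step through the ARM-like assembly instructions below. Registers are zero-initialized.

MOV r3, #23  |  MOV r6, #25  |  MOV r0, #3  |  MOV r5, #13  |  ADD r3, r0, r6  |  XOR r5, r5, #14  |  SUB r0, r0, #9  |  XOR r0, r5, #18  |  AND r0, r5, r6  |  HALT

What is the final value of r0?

r3=23
r6=25
r0=3
r5=13
r3=3+25=28
r5=13^14=3
r0=3-9=-6
r0=3^18=17
r0=3&25=1
halt.

1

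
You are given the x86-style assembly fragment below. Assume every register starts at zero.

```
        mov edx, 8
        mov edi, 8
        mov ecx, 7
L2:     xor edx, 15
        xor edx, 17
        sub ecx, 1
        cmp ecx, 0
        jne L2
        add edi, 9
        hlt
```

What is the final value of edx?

after mov edx, 8: edx=8
after mov edi, 8: edi=8
after mov ecx, 7: ecx=7
after xor edx, 15: edx=8^15=7
after xor edx, 17: edx=7^17=22
after sub ecx, 1: ecx=7-1=6
cmp ecx, 0  (cmp 6,0)
jne L2: taken
after xor edx, 15: edx=22^15=25
after xor edx, 17: edx=25^17=8
after sub ecx, 1: ecx=6-1=5
cmp ecx, 0  (cmp 5,0)
jne L2: taken
after xor edx, 15: edx=8^15=7
after xor edx, 17: edx=7^17=22
after sub ecx, 1: ecx=5-1=4
cmp ecx, 0  (cmp 4,0)
jne L2: taken
after xor edx, 15: edx=22^15=25
after xor edx, 17: edx=25^17=8
after sub ecx, 1: ecx=4-1=3
cmp ecx, 0  (cmp 3,0)
jne L2: taken
after xor edx, 15: edx=8^15=7
after xor edx, 17: edx=7^17=22
after sub ecx, 1: ecx=3-1=2
cmp ecx, 0  (cmp 2,0)
jne L2: taken
after xor edx, 15: edx=22^15=25
after xor edx, 17: edx=25^17=8
after sub ecx, 1: ecx=2-1=1
cmp ecx, 0  (cmp 1,0)
jne L2: taken
after xor edx, 15: edx=8^15=7
after xor edx, 17: edx=7^17=22
after sub ecx, 1: ecx=1-1=0
cmp ecx, 0  (cmp 0,0)
jne L2: not taken
after add edi, 9: edi=8+9=17
halt.

22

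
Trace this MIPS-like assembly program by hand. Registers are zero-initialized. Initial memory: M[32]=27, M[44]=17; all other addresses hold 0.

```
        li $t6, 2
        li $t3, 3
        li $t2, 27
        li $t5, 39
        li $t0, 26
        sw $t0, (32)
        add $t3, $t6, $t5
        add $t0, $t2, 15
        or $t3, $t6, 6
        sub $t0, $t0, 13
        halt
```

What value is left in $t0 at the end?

after li $t6, 2: $t6=2
after li $t3, 3: $t3=3
after li $t2, 27: $t2=27
after li $t5, 39: $t5=39
after li $t0, 26: $t0=26
sw $t0, (32) → M[32]=26
after add $t3, $t6, $t5: $t3=2+39=41
after add $t0, $t2, 15: $t0=27+15=42
after or $t3, $t6, 6: $t3=2|6=6
after sub $t0, $t0, 13: $t0=42-13=29
halt.

29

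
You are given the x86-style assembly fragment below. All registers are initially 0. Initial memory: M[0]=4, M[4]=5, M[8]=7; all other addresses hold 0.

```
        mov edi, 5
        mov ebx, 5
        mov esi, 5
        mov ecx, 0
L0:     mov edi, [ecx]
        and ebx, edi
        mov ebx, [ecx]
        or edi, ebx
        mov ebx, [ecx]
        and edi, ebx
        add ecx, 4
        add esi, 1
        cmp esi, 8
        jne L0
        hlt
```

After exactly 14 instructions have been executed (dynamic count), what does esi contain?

edi=5
ebx=5
esi=5
ecx=0
edi=M[0]=4
ebx=5&4=4
ebx=M[0]=4
edi=4|4=4
ebx=M[0]=4
edi=4&4=4
ecx=0+4=4
esi=5+1=6
cmp esi, 8  (cmp 6,8)
jne L0: taken
After step 14: esi = 6.

6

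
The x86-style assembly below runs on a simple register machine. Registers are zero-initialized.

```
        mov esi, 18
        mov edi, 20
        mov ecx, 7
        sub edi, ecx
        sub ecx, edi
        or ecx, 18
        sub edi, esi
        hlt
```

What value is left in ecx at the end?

mov esi, 18 → esi=18
mov edi, 20 → edi=20
mov ecx, 7 → ecx=7
sub edi, ecx → edi=20-7=13
sub ecx, edi → ecx=7-13=-6
or ecx, 18 → ecx=(-6)|18=-6
sub edi, esi → edi=13-18=-5
halt.

-6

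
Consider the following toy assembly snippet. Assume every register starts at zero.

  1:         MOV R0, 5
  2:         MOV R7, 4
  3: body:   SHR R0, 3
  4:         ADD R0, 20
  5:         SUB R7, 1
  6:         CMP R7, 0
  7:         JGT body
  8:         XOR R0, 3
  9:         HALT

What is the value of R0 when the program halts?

21

MOV R0, 5 → R0=5
MOV R7, 4 → R7=4
SHR R0, 3 → R0=5>>3=0
ADD R0, 20 → R0=0+20=20
SUB R7, 1 → R7=4-1=3
CMP R7, 0  (cmp 3,0)
JGT body: taken
SHR R0, 3 → R0=20>>3=2
ADD R0, 20 → R0=2+20=22
SUB R7, 1 → R7=3-1=2
CMP R7, 0  (cmp 2,0)
JGT body: taken
SHR R0, 3 → R0=22>>3=2
ADD R0, 20 → R0=2+20=22
SUB R7, 1 → R7=2-1=1
CMP R7, 0  (cmp 1,0)
JGT body: taken
SHR R0, 3 → R0=22>>3=2
ADD R0, 20 → R0=2+20=22
SUB R7, 1 → R7=1-1=0
CMP R7, 0  (cmp 0,0)
JGT body: not taken
XOR R0, 3 → R0=22^3=21
halt.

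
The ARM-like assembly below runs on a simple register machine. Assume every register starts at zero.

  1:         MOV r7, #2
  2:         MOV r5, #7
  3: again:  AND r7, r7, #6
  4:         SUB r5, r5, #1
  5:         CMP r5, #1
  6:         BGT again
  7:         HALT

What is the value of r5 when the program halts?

r7=2
r5=7
r7=2&6=2
r5=7-1=6
CMP r5, #1  (cmp 6,1)
BGT again: taken
r7=2&6=2
r5=6-1=5
CMP r5, #1  (cmp 5,1)
BGT again: taken
r7=2&6=2
r5=5-1=4
CMP r5, #1  (cmp 4,1)
BGT again: taken
r7=2&6=2
r5=4-1=3
CMP r5, #1  (cmp 3,1)
BGT again: taken
r7=2&6=2
r5=3-1=2
CMP r5, #1  (cmp 2,1)
BGT again: taken
r7=2&6=2
r5=2-1=1
CMP r5, #1  (cmp 1,1)
BGT again: not taken
halt.

1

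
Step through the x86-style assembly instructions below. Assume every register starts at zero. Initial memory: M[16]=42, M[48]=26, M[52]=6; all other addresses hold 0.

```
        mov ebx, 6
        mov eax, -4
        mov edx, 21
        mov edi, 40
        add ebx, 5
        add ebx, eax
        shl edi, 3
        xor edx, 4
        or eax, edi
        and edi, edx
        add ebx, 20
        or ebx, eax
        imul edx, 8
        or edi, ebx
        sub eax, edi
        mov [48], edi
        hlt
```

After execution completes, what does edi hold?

-1

mov ebx, 6 → ebx=6
mov eax, -4 → eax=-4
mov edx, 21 → edx=21
mov edi, 40 → edi=40
add ebx, 5 → ebx=6+5=11
add ebx, eax → ebx=11+(-4)=7
shl edi, 3 → edi=40<<3=320
xor edx, 4 → edx=21^4=17
or eax, edi → eax=(-4)|320=-4
and edi, edx → edi=320&17=0
add ebx, 20 → ebx=7+20=27
or ebx, eax → ebx=27|(-4)=-1
imul edx, 8 → edx=17*8=136
or edi, ebx → edi=0|(-1)=-1
sub eax, edi → eax=(-4)-(-1)=-3
mov [48], edi → M[48]=-1
halt.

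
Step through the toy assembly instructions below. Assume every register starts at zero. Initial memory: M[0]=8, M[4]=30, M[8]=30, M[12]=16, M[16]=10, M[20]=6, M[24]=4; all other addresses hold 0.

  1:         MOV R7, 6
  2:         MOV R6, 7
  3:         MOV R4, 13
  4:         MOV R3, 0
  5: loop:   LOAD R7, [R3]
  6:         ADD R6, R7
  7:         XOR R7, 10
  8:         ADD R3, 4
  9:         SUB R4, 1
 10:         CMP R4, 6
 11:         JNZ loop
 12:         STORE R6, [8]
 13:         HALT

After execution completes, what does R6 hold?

R7=6
R6=7
R4=13
R3=0
R7=M[0]=8
R6=7+8=15
R7=8^10=2
R3=0+4=4
R4=13-1=12
CMP R4, 6  (cmp 12,6)
JNZ loop: taken
R7=M[4]=30
R6=15+30=45
R7=30^10=20
R3=4+4=8
R4=12-1=11
CMP R4, 6  (cmp 11,6)
JNZ loop: taken
R7=M[8]=30
R6=45+30=75
R7=30^10=20
R3=8+4=12
R4=11-1=10
CMP R4, 6  (cmp 10,6)
JNZ loop: taken
R7=M[12]=16
R6=75+16=91
R7=16^10=26
R3=12+4=16
R4=10-1=9
CMP R4, 6  (cmp 9,6)
JNZ loop: taken
R7=M[16]=10
R6=91+10=101
R7=10^10=0
R3=16+4=20
R4=9-1=8
CMP R4, 6  (cmp 8,6)
JNZ loop: taken
R7=M[20]=6
R6=101+6=107
R7=6^10=12
R3=20+4=24
R4=8-1=7
CMP R4, 6  (cmp 7,6)
JNZ loop: taken
R7=M[24]=4
R6=107+4=111
R7=4^10=14
R3=24+4=28
R4=7-1=6
CMP R4, 6  (cmp 6,6)
JNZ loop: not taken
STORE R6, [8] → M[8]=111
halt.

111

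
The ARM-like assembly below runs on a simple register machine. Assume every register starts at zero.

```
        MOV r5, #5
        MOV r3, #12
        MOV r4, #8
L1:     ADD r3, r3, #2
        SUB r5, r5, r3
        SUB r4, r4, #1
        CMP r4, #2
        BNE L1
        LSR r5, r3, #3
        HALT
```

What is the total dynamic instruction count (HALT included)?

35

MOV r5, #5 → r5=5
MOV r3, #12 → r3=12
MOV r4, #8 → r4=8
ADD r3, r3, #2 → r3=12+2=14
SUB r5, r5, r3 → r5=5-14=-9
SUB r4, r4, #1 → r4=8-1=7
CMP r4, #2  (cmp 7,2)
BNE L1: taken
ADD r3, r3, #2 → r3=14+2=16
SUB r5, r5, r3 → r5=(-9)-16=-25
SUB r4, r4, #1 → r4=7-1=6
CMP r4, #2  (cmp 6,2)
BNE L1: taken
ADD r3, r3, #2 → r3=16+2=18
SUB r5, r5, r3 → r5=(-25)-18=-43
SUB r4, r4, #1 → r4=6-1=5
CMP r4, #2  (cmp 5,2)
BNE L1: taken
ADD r3, r3, #2 → r3=18+2=20
SUB r5, r5, r3 → r5=(-43)-20=-63
SUB r4, r4, #1 → r4=5-1=4
CMP r4, #2  (cmp 4,2)
BNE L1: taken
ADD r3, r3, #2 → r3=20+2=22
SUB r5, r5, r3 → r5=(-63)-22=-85
SUB r4, r4, #1 → r4=4-1=3
CMP r4, #2  (cmp 3,2)
BNE L1: taken
ADD r3, r3, #2 → r3=22+2=24
SUB r5, r5, r3 → r5=(-85)-24=-109
SUB r4, r4, #1 → r4=3-1=2
CMP r4, #2  (cmp 2,2)
BNE L1: not taken
LSR r5, r3, #3 → r5=24>>3=3
halt.
Total executed instructions: 35.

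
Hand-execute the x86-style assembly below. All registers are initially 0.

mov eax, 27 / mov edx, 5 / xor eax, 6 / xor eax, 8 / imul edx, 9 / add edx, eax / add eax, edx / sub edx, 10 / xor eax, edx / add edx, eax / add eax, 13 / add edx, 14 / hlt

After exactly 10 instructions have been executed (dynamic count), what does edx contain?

167

mov eax, 27 → eax=27
mov edx, 5 → edx=5
xor eax, 6 → eax=27^6=29
xor eax, 8 → eax=29^8=21
imul edx, 9 → edx=5*9=45
add edx, eax → edx=45+21=66
add eax, edx → eax=21+66=87
sub edx, 10 → edx=66-10=56
xor eax, edx → eax=87^56=111
add edx, eax → edx=56+111=167
After step 10: edx = 167.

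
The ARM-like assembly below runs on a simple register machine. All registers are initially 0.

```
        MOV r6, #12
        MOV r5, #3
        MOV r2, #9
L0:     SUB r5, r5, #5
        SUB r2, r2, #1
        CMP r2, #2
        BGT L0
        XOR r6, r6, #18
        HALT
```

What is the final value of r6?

30

r6=12
r5=3
r2=9
r5=3-5=-2
r2=9-1=8
CMP r2, #2  (cmp 8,2)
BGT L0: taken
r5=(-2)-5=-7
r2=8-1=7
CMP r2, #2  (cmp 7,2)
BGT L0: taken
r5=(-7)-5=-12
r2=7-1=6
CMP r2, #2  (cmp 6,2)
BGT L0: taken
r5=(-12)-5=-17
r2=6-1=5
CMP r2, #2  (cmp 5,2)
BGT L0: taken
r5=(-17)-5=-22
r2=5-1=4
CMP r2, #2  (cmp 4,2)
BGT L0: taken
r5=(-22)-5=-27
r2=4-1=3
CMP r2, #2  (cmp 3,2)
BGT L0: taken
r5=(-27)-5=-32
r2=3-1=2
CMP r2, #2  (cmp 2,2)
BGT L0: not taken
r6=12^18=30
halt.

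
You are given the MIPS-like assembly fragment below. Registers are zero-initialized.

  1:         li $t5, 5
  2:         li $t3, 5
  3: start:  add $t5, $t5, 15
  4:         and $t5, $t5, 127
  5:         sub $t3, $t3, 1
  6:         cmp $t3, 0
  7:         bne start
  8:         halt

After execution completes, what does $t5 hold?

$t5=5
$t3=5
$t5=5+15=20
$t5=20&127=20
$t3=5-1=4
cmp $t3, 0  (cmp 4,0)
bne start: taken
$t5=20+15=35
$t5=35&127=35
$t3=4-1=3
cmp $t3, 0  (cmp 3,0)
bne start: taken
$t5=35+15=50
$t5=50&127=50
$t3=3-1=2
cmp $t3, 0  (cmp 2,0)
bne start: taken
$t5=50+15=65
$t5=65&127=65
$t3=2-1=1
cmp $t3, 0  (cmp 1,0)
bne start: taken
$t5=65+15=80
$t5=80&127=80
$t3=1-1=0
cmp $t3, 0  (cmp 0,0)
bne start: not taken
halt.

80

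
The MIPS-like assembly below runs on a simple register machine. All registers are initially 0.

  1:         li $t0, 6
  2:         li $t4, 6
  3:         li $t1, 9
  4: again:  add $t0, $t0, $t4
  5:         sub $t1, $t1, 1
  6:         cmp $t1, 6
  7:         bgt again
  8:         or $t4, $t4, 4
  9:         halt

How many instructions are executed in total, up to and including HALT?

after li $t0, 6: $t0=6
after li $t4, 6: $t4=6
after li $t1, 9: $t1=9
after add $t0, $t0, $t4: $t0=6+6=12
after sub $t1, $t1, 1: $t1=9-1=8
cmp $t1, 6  (cmp 8,6)
bgt again: taken
after add $t0, $t0, $t4: $t0=12+6=18
after sub $t1, $t1, 1: $t1=8-1=7
cmp $t1, 6  (cmp 7,6)
bgt again: taken
after add $t0, $t0, $t4: $t0=18+6=24
after sub $t1, $t1, 1: $t1=7-1=6
cmp $t1, 6  (cmp 6,6)
bgt again: not taken
after or $t4, $t4, 4: $t4=6|4=6
halt.
Total executed instructions: 17.

17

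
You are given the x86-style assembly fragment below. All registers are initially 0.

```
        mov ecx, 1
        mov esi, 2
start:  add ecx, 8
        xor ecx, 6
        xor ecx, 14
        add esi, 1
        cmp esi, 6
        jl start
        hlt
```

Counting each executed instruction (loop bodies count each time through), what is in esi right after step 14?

4

mov ecx, 1 → ecx=1
mov esi, 2 → esi=2
add ecx, 8 → ecx=1+8=9
xor ecx, 6 → ecx=9^6=15
xor ecx, 14 → ecx=15^14=1
add esi, 1 → esi=2+1=3
cmp esi, 6  (cmp 3,6)
jl start: taken
add ecx, 8 → ecx=1+8=9
xor ecx, 6 → ecx=9^6=15
xor ecx, 14 → ecx=15^14=1
add esi, 1 → esi=3+1=4
cmp esi, 6  (cmp 4,6)
jl start: taken
After step 14: esi = 4.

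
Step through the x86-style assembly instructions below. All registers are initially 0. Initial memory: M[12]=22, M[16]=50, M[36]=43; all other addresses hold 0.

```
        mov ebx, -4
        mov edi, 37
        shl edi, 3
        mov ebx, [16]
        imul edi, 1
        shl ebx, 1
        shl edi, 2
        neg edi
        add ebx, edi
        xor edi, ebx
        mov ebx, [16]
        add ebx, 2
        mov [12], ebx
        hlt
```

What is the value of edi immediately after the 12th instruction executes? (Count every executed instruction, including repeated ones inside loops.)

mov ebx, -4 → ebx=-4
mov edi, 37 → edi=37
shl edi, 3 → edi=37<<3=296
mov ebx, [16] → ebx=M[16]=50
imul edi, 1 → edi=296*1=296
shl ebx, 1 → ebx=50<<1=100
shl edi, 2 → edi=296<<2=1184
neg edi → edi=-(1184)=-1184
add ebx, edi → ebx=100+(-1184)=-1084
xor edi, ebx → edi=(-1184)^(-1084)=164
mov ebx, [16] → ebx=M[16]=50
add ebx, 2 → ebx=50+2=52
After step 12: edi = 164.

164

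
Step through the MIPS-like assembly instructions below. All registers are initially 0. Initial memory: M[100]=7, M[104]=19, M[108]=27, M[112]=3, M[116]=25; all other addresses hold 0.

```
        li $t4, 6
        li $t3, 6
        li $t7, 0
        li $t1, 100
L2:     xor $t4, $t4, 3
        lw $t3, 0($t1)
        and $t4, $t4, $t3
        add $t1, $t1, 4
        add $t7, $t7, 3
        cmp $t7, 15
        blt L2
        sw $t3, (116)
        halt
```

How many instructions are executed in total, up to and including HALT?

41

li $t4, 6 → $t4=6
li $t3, 6 → $t3=6
li $t7, 0 → $t7=0
li $t1, 100 → $t1=100
xor $t4, $t4, 3 → $t4=6^3=5
lw $t3, 0($t1) → $t3=M[100]=7
and $t4, $t4, $t3 → $t4=5&7=5
add $t1, $t1, 4 → $t1=100+4=104
add $t7, $t7, 3 → $t7=0+3=3
cmp $t7, 15  (cmp 3,15)
blt L2: taken
xor $t4, $t4, 3 → $t4=5^3=6
lw $t3, 0($t1) → $t3=M[104]=19
and $t4, $t4, $t3 → $t4=6&19=2
add $t1, $t1, 4 → $t1=104+4=108
add $t7, $t7, 3 → $t7=3+3=6
cmp $t7, 15  (cmp 6,15)
blt L2: taken
xor $t4, $t4, 3 → $t4=2^3=1
lw $t3, 0($t1) → $t3=M[108]=27
and $t4, $t4, $t3 → $t4=1&27=1
add $t1, $t1, 4 → $t1=108+4=112
add $t7, $t7, 3 → $t7=6+3=9
cmp $t7, 15  (cmp 9,15)
blt L2: taken
xor $t4, $t4, 3 → $t4=1^3=2
lw $t3, 0($t1) → $t3=M[112]=3
and $t4, $t4, $t3 → $t4=2&3=2
add $t1, $t1, 4 → $t1=112+4=116
add $t7, $t7, 3 → $t7=9+3=12
cmp $t7, 15  (cmp 12,15)
blt L2: taken
xor $t4, $t4, 3 → $t4=2^3=1
lw $t3, 0($t1) → $t3=M[116]=25
and $t4, $t4, $t3 → $t4=1&25=1
add $t1, $t1, 4 → $t1=116+4=120
add $t7, $t7, 3 → $t7=12+3=15
cmp $t7, 15  (cmp 15,15)
blt L2: not taken
sw $t3, (116) → M[116]=25
halt.
Total executed instructions: 41.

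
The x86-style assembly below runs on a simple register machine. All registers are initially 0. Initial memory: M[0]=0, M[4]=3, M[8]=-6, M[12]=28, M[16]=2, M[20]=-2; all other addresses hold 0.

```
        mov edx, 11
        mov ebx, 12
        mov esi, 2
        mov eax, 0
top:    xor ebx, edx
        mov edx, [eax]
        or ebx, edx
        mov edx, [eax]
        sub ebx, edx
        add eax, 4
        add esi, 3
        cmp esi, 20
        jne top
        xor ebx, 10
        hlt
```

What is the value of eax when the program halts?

after mov edx, 11: edx=11
after mov ebx, 12: ebx=12
after mov esi, 2: esi=2
after mov eax, 0: eax=0
after xor ebx, edx: ebx=12^11=7
after mov edx, [eax]: edx=M[0]=0
after or ebx, edx: ebx=7|0=7
after mov edx, [eax]: edx=M[0]=0
after sub ebx, edx: ebx=7-0=7
after add eax, 4: eax=0+4=4
after add esi, 3: esi=2+3=5
cmp esi, 20  (cmp 5,20)
jne top: taken
after xor ebx, edx: ebx=7^0=7
after mov edx, [eax]: edx=M[4]=3
after or ebx, edx: ebx=7|3=7
after mov edx, [eax]: edx=M[4]=3
after sub ebx, edx: ebx=7-3=4
after add eax, 4: eax=4+4=8
after add esi, 3: esi=5+3=8
cmp esi, 20  (cmp 8,20)
jne top: taken
after xor ebx, edx: ebx=4^3=7
after mov edx, [eax]: edx=M[8]=-6
after or ebx, edx: ebx=7|(-6)=-1
after mov edx, [eax]: edx=M[8]=-6
after sub ebx, edx: ebx=(-1)-(-6)=5
after add eax, 4: eax=8+4=12
after add esi, 3: esi=8+3=11
cmp esi, 20  (cmp 11,20)
jne top: taken
after xor ebx, edx: ebx=5^(-6)=-1
after mov edx, [eax]: edx=M[12]=28
after or ebx, edx: ebx=(-1)|28=-1
after mov edx, [eax]: edx=M[12]=28
after sub ebx, edx: ebx=(-1)-28=-29
after add eax, 4: eax=12+4=16
after add esi, 3: esi=11+3=14
cmp esi, 20  (cmp 14,20)
jne top: taken
after xor ebx, edx: ebx=(-29)^28=-1
after mov edx, [eax]: edx=M[16]=2
after or ebx, edx: ebx=(-1)|2=-1
after mov edx, [eax]: edx=M[16]=2
after sub ebx, edx: ebx=(-1)-2=-3
after add eax, 4: eax=16+4=20
after add esi, 3: esi=14+3=17
cmp esi, 20  (cmp 17,20)
jne top: taken
after xor ebx, edx: ebx=(-3)^2=-1
after mov edx, [eax]: edx=M[20]=-2
after or ebx, edx: ebx=(-1)|(-2)=-1
after mov edx, [eax]: edx=M[20]=-2
after sub ebx, edx: ebx=(-1)-(-2)=1
after add eax, 4: eax=20+4=24
after add esi, 3: esi=17+3=20
cmp esi, 20  (cmp 20,20)
jne top: not taken
after xor ebx, 10: ebx=1^10=11
halt.

24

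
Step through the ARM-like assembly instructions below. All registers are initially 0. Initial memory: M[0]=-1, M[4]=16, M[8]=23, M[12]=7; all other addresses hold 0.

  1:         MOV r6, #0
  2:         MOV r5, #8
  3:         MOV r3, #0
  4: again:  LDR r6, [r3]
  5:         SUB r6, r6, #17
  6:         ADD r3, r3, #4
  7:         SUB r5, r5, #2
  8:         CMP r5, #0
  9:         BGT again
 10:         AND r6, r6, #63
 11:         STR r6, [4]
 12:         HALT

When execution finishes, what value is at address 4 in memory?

MOV r6, #0 → r6=0
MOV r5, #8 → r5=8
MOV r3, #0 → r3=0
LDR r6, [r3] → r6=M[0]=-1
SUB r6, r6, #17 → r6=(-1)-17=-18
ADD r3, r3, #4 → r3=0+4=4
SUB r5, r5, #2 → r5=8-2=6
CMP r5, #0  (cmp 6,0)
BGT again: taken
LDR r6, [r3] → r6=M[4]=16
SUB r6, r6, #17 → r6=16-17=-1
ADD r3, r3, #4 → r3=4+4=8
SUB r5, r5, #2 → r5=6-2=4
CMP r5, #0  (cmp 4,0)
BGT again: taken
LDR r6, [r3] → r6=M[8]=23
SUB r6, r6, #17 → r6=23-17=6
ADD r3, r3, #4 → r3=8+4=12
SUB r5, r5, #2 → r5=4-2=2
CMP r5, #0  (cmp 2,0)
BGT again: taken
LDR r6, [r3] → r6=M[12]=7
SUB r6, r6, #17 → r6=7-17=-10
ADD r3, r3, #4 → r3=12+4=16
SUB r5, r5, #2 → r5=2-2=0
CMP r5, #0  (cmp 0,0)
BGT again: not taken
AND r6, r6, #63 → r6=(-10)&63=54
STR r6, [4] → M[4]=54
halt.

54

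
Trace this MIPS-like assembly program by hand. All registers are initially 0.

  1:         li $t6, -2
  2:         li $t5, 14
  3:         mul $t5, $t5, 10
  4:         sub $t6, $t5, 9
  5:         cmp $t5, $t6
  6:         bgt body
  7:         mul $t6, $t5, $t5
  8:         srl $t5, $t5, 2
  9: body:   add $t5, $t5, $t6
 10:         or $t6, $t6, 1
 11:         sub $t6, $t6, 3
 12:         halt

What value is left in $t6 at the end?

128

after li $t6, -2: $t6=-2
after li $t5, 14: $t5=14
after mul $t5, $t5, 10: $t5=14*10=140
after sub $t6, $t5, 9: $t6=140-9=131
cmp $t5, $t6  (cmp 140,131)
bgt body: taken
after add $t5, $t5, $t6: $t5=140+131=271
after or $t6, $t6, 1: $t6=131|1=131
after sub $t6, $t6, 3: $t6=131-3=128
halt.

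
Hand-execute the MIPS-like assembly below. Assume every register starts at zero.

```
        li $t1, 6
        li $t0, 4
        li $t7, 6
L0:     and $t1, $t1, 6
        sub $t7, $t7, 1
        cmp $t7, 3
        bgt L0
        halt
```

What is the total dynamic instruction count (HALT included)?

16

li $t1, 6 → $t1=6
li $t0, 4 → $t0=4
li $t7, 6 → $t7=6
and $t1, $t1, 6 → $t1=6&6=6
sub $t7, $t7, 1 → $t7=6-1=5
cmp $t7, 3  (cmp 5,3)
bgt L0: taken
and $t1, $t1, 6 → $t1=6&6=6
sub $t7, $t7, 1 → $t7=5-1=4
cmp $t7, 3  (cmp 4,3)
bgt L0: taken
and $t1, $t1, 6 → $t1=6&6=6
sub $t7, $t7, 1 → $t7=4-1=3
cmp $t7, 3  (cmp 3,3)
bgt L0: not taken
halt.
Total executed instructions: 16.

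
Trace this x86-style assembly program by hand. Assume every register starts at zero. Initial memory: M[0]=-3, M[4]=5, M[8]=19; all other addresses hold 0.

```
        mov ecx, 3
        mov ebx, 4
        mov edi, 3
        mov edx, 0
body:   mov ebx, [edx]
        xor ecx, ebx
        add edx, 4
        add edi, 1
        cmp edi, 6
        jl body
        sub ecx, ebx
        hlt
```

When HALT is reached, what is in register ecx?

ecx=3
ebx=4
edi=3
edx=0
ebx=M[0]=-3
ecx=3^(-3)=-2
edx=0+4=4
edi=3+1=4
cmp edi, 6  (cmp 4,6)
jl body: taken
ebx=M[4]=5
ecx=(-2)^5=-5
edx=4+4=8
edi=4+1=5
cmp edi, 6  (cmp 5,6)
jl body: taken
ebx=M[8]=19
ecx=(-5)^19=-24
edx=8+4=12
edi=5+1=6
cmp edi, 6  (cmp 6,6)
jl body: not taken
ecx=(-24)-19=-43
halt.

-43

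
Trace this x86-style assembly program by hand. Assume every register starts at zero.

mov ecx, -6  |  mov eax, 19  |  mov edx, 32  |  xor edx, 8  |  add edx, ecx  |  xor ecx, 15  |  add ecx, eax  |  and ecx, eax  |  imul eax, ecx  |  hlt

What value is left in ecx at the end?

0

mov ecx, -6 → ecx=-6
mov eax, 19 → eax=19
mov edx, 32 → edx=32
xor edx, 8 → edx=32^8=40
add edx, ecx → edx=40+(-6)=34
xor ecx, 15 → ecx=(-6)^15=-11
add ecx, eax → ecx=(-11)+19=8
and ecx, eax → ecx=8&19=0
imul eax, ecx → eax=19*0=0
halt.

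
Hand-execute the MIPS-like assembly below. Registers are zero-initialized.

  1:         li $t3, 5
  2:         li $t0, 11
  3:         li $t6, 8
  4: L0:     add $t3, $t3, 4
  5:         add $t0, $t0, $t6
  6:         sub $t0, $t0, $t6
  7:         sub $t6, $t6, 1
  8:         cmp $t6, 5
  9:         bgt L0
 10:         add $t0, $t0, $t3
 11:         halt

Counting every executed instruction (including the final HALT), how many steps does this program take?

23

li $t3, 5 → $t3=5
li $t0, 11 → $t0=11
li $t6, 8 → $t6=8
add $t3, $t3, 4 → $t3=5+4=9
add $t0, $t0, $t6 → $t0=11+8=19
sub $t0, $t0, $t6 → $t0=19-8=11
sub $t6, $t6, 1 → $t6=8-1=7
cmp $t6, 5  (cmp 7,5)
bgt L0: taken
add $t3, $t3, 4 → $t3=9+4=13
add $t0, $t0, $t6 → $t0=11+7=18
sub $t0, $t0, $t6 → $t0=18-7=11
sub $t6, $t6, 1 → $t6=7-1=6
cmp $t6, 5  (cmp 6,5)
bgt L0: taken
add $t3, $t3, 4 → $t3=13+4=17
add $t0, $t0, $t6 → $t0=11+6=17
sub $t0, $t0, $t6 → $t0=17-6=11
sub $t6, $t6, 1 → $t6=6-1=5
cmp $t6, 5  (cmp 5,5)
bgt L0: not taken
add $t0, $t0, $t3 → $t0=11+17=28
halt.
Total executed instructions: 23.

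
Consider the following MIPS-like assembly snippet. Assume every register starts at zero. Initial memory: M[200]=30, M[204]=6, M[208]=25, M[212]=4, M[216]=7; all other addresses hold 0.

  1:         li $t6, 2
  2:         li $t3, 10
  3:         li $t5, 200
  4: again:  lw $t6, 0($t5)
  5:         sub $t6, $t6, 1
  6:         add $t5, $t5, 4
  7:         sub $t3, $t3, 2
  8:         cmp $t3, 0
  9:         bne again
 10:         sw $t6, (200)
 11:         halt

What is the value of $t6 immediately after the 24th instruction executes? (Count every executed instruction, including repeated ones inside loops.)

after li $t6, 2: $t6=2
after li $t3, 10: $t3=10
after li $t5, 200: $t5=200
after lw $t6, 0($t5): $t6=M[200]=30
after sub $t6, $t6, 1: $t6=30-1=29
after add $t5, $t5, 4: $t5=200+4=204
after sub $t3, $t3, 2: $t3=10-2=8
cmp $t3, 0  (cmp 8,0)
bne again: taken
after lw $t6, 0($t5): $t6=M[204]=6
after sub $t6, $t6, 1: $t6=6-1=5
after add $t5, $t5, 4: $t5=204+4=208
after sub $t3, $t3, 2: $t3=8-2=6
cmp $t3, 0  (cmp 6,0)
bne again: taken
after lw $t6, 0($t5): $t6=M[208]=25
after sub $t6, $t6, 1: $t6=25-1=24
after add $t5, $t5, 4: $t5=208+4=212
after sub $t3, $t3, 2: $t3=6-2=4
cmp $t3, 0  (cmp 4,0)
bne again: taken
after lw $t6, 0($t5): $t6=M[212]=4
after sub $t6, $t6, 1: $t6=4-1=3
after add $t5, $t5, 4: $t5=212+4=216
After step 24: $t6 = 3.

3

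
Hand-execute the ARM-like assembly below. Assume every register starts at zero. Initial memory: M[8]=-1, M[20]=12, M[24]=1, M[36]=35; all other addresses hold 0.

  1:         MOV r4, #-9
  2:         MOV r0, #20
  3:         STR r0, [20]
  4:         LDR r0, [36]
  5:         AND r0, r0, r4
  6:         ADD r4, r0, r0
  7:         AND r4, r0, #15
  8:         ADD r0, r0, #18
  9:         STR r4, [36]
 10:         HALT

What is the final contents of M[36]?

after MOV r4, #-9: r4=-9
after MOV r0, #20: r0=20
STR r0, [20] → M[20]=20
after LDR r0, [36]: r0=M[36]=35
after AND r0, r0, r4: r0=35&(-9)=35
after ADD r4, r0, r0: r4=35+35=70
after AND r4, r0, #15: r4=35&15=3
after ADD r0, r0, #18: r0=35+18=53
STR r4, [36] → M[36]=3
halt.

3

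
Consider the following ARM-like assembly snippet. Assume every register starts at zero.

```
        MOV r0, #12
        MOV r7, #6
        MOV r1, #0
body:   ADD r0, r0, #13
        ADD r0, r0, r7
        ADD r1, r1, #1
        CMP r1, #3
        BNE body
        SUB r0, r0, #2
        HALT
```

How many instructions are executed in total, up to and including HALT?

after MOV r0, #12: r0=12
after MOV r7, #6: r7=6
after MOV r1, #0: r1=0
after ADD r0, r0, #13: r0=12+13=25
after ADD r0, r0, r7: r0=25+6=31
after ADD r1, r1, #1: r1=0+1=1
CMP r1, #3  (cmp 1,3)
BNE body: taken
after ADD r0, r0, #13: r0=31+13=44
after ADD r0, r0, r7: r0=44+6=50
after ADD r1, r1, #1: r1=1+1=2
CMP r1, #3  (cmp 2,3)
BNE body: taken
after ADD r0, r0, #13: r0=50+13=63
after ADD r0, r0, r7: r0=63+6=69
after ADD r1, r1, #1: r1=2+1=3
CMP r1, #3  (cmp 3,3)
BNE body: not taken
after SUB r0, r0, #2: r0=69-2=67
halt.
Total executed instructions: 20.

20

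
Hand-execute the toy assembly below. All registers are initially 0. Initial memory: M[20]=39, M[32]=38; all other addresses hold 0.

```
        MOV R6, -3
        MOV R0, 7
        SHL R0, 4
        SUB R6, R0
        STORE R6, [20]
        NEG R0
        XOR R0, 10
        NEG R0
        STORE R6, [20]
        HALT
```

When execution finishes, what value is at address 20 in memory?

after MOV R6, -3: R6=-3
after MOV R0, 7: R0=7
after SHL R0, 4: R0=7<<4=112
after SUB R6, R0: R6=(-3)-112=-115
STORE R6, [20] → M[20]=-115
after NEG R0: R0=-(112)=-112
after XOR R0, 10: R0=(-112)^10=-102
after NEG R0: R0=-(-102)=102
STORE R6, [20] → M[20]=-115
halt.

-115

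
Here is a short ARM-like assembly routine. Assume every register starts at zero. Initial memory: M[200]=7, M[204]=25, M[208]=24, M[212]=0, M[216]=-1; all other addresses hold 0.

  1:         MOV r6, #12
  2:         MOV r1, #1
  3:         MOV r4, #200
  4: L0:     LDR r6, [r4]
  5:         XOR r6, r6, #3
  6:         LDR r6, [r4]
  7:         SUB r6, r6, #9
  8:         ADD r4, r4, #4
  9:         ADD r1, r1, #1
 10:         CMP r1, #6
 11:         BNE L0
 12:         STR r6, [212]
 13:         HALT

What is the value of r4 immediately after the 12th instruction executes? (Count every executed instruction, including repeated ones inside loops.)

204

r6=12
r1=1
r4=200
r6=M[200]=7
r6=7^3=4
r6=M[200]=7
r6=7-9=-2
r4=200+4=204
r1=1+1=2
CMP r1, #6  (cmp 2,6)
BNE L0: taken
r6=M[204]=25
After step 12: r4 = 204.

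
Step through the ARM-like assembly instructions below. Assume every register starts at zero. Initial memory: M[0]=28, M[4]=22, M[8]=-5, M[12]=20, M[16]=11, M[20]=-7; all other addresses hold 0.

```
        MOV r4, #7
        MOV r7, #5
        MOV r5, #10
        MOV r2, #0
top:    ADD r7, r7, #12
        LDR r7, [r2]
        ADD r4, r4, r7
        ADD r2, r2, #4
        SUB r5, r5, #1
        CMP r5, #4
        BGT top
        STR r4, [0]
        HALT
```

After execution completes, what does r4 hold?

76

r4=7
r7=5
r5=10
r2=0
r7=5+12=17
r7=M[0]=28
r4=7+28=35
r2=0+4=4
r5=10-1=9
CMP r5, #4  (cmp 9,4)
BGT top: taken
r7=28+12=40
r7=M[4]=22
r4=35+22=57
r2=4+4=8
r5=9-1=8
CMP r5, #4  (cmp 8,4)
BGT top: taken
r7=22+12=34
r7=M[8]=-5
r4=57+(-5)=52
r2=8+4=12
r5=8-1=7
CMP r5, #4  (cmp 7,4)
BGT top: taken
r7=(-5)+12=7
r7=M[12]=20
r4=52+20=72
r2=12+4=16
r5=7-1=6
CMP r5, #4  (cmp 6,4)
BGT top: taken
r7=20+12=32
r7=M[16]=11
r4=72+11=83
r2=16+4=20
r5=6-1=5
CMP r5, #4  (cmp 5,4)
BGT top: taken
r7=11+12=23
r7=M[20]=-7
r4=83+(-7)=76
r2=20+4=24
r5=5-1=4
CMP r5, #4  (cmp 4,4)
BGT top: not taken
STR r4, [0] → M[0]=76
halt.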